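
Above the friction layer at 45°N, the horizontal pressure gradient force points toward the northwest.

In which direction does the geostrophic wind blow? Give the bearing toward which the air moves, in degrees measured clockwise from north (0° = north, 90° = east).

045°

The pressure-gradient force points toward the northwest (bearing 315°).
Geostrophic balance: in the Northern Hemisphere the Coriolis force deflects motion to the right, so the geostrophic wind blows 90° to the right of the pressure-gradient force (low pressure on the left).
Rotating 315° by 90° clockwise gives 045° — the wind blows toward the northeast.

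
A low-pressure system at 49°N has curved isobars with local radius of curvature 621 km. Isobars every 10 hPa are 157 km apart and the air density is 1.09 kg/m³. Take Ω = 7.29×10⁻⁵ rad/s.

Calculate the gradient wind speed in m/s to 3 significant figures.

35.1 m/s

Coriolis parameter at 49°N:
f = 2Ω sin φ = 2 × 7.29×10⁻⁵ × sin 49° = 1.10×10⁻⁴ s⁻¹
Pressure gradient: |∂P/∂n| = 1000 Pa / 157000 m = 6.37×10⁻³ Pa/m
Geostrophic speed: V_g = |∂P/∂n|/(fρ) = 6.37×10⁻³/(1.10×10⁻⁴ × 1.09) = 53.1 m/s
Around a low, centrifugal force acts outward with Coriolis, so pressure-gradient force balances both:
(1/ρ)|∂P/∂n| = fV + V²/R  →  V² + fR·V − fR·V_g = 0
With fR = 1.10×10⁻⁴ × 621×10³ m = 68.3 m/s:
V = [−fR + √((fR)² + 4 fR V_g)]/2 = [−68.3 + √(68.3² + 4×68.3×53.1)]/2 = 35.1 m/s
Subgeostrophic (V < V_g = 53.1 m/s), as expected around a low.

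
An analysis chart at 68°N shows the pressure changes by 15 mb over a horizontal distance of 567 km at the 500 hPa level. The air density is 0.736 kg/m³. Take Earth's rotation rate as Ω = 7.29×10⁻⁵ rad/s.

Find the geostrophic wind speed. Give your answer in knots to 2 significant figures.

52 knots

Coriolis parameter at 68°N:
f = 2Ω sin φ = 2 × 7.29×10⁻⁵ × sin 68° = 1.35×10⁻⁴ s⁻¹
Pressure gradient: |∂P/∂n| = 1500 Pa / 567000 m = 2.65×10⁻³ Pa/m
Geostrophic balance (pressure-gradient force = Coriolis force):
V_g = (1/(fρ)) |∂P/∂n| = 2.65×10⁻³ / (1.35×10⁻⁴ × 0.736) = 26.6 m/s
Converting: 26.6 m/s × 1.944 = 52 knots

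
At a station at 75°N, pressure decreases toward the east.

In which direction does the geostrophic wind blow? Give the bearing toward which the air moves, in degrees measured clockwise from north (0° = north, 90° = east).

180°

The pressure-gradient force points toward the east (bearing 090°).
Geostrophic balance: in the Northern Hemisphere the Coriolis force deflects motion to the right, so the geostrophic wind blows 90° to the right of the pressure-gradient force (low pressure on the left).
Rotating 090° by 90° clockwise gives 180° — the wind blows toward the south.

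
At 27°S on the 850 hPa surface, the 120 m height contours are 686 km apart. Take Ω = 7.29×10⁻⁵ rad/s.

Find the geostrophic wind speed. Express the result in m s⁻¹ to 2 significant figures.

26 m s⁻¹

Coriolis parameter at 27°S:
f = 2Ω sin φ = 2 × 7.29×10⁻⁵ × sin 27° = 6.62×10⁻⁵ s⁻¹
Height gradient: |∂Z/∂n| = 120 m / 686000 m = 1.75×10⁻⁴
On a pressure surface, geostrophic balance gives V_g = (g/f)|∂Z/∂n|:
V_g = 9.81 × 1.75×10⁻⁴ / 6.62×10⁻⁵ = 25.9 m/s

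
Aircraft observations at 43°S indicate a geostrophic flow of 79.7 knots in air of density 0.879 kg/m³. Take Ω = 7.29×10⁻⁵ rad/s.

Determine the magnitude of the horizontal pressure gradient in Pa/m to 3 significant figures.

Coriolis parameter at 43°S:
f = 2Ω sin φ = 2 × 7.29×10⁻⁵ × sin 43° = 9.94×10⁻⁵ s⁻¹
Wind speed in SI: 79.7 knots = 41.0 m/s
Geostrophic balance rearranged: |∂P/∂n| = f ρ V_g
|∂P/∂n| = 9.94×10⁻⁵ × 0.879 × 41.0 = 3.58×10⁻³ Pa/m

3.58×10⁻³ Pa/m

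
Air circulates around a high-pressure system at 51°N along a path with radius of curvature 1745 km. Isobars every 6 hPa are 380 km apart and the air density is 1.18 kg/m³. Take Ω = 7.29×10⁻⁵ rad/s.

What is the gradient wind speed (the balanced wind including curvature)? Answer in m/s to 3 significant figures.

Coriolis parameter at 51°N:
f = 2Ω sin φ = 2 × 7.29×10⁻⁵ × sin 51° = 1.13×10⁻⁴ s⁻¹
Pressure gradient: |∂P/∂n| = 600 Pa / 380000 m = 1.58×10⁻³ Pa/m
Geostrophic speed: V_g = |∂P/∂n|/(fρ) = 1.58×10⁻³/(1.13×10⁻⁴ × 1.18) = 11.8 m/s
Around a high, pressure-gradient force acts outward with centrifugal, so Coriolis balances both:
fV = (1/ρ)|∂P/∂n| + V²/R  →  V² − fR·V + fR·V_g = 0
With fR = 1.13×10⁻⁴ × 1745×10³ m = 198 m/s:
V = [fR − √((fR)² − 4 fR V_g)]/2 = [198 − √(198² − 4×198×11.8)]/2 = 12.6 m/s
Supergeostrophic (V > V_g = 11.8 m/s), as expected around a high.

12.6 m/s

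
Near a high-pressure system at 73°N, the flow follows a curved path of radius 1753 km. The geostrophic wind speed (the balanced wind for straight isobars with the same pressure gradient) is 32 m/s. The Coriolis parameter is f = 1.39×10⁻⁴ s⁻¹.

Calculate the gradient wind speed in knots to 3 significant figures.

73.7 knots

Around a high, pressure-gradient force acts outward with centrifugal, so Coriolis balances both:
fV = (1/ρ)|∂P/∂n| + V²/R  →  V² − fR·V + fR·V_g = 0
With fR = 1.39×10⁻⁴ × 1753×10³ m = 244 m/s:
V = [fR − √((fR)² − 4 fR V_g)]/2 = [244 − √(244² − 4×244×32)]/2 = 37.9 m/s
Supergeostrophic (V > V_g = 32 m/s), as expected around a high.
Converting: 37.9 m/s × 1.944 = 73.7 knots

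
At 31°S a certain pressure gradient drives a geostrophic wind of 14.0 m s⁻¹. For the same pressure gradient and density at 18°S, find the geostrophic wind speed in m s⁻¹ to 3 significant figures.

With the same pressure gradient and density, V_g ∝ 1/f ∝ 1/sin φ.
V₂ = V₁ · sin φ₁ / sin φ₂ = 14.0 × sin 31° / sin 18°
V₂ = 14.0 × 0.5150/0.3090 = 23.3 m s⁻¹

23.3 m s⁻¹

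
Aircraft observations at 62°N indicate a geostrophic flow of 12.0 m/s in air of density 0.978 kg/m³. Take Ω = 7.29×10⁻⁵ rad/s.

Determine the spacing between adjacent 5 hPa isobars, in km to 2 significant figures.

330 km

Coriolis parameter at 62°N:
f = 2Ω sin φ = 2 × 7.29×10⁻⁵ × sin 62° = 1.29×10⁻⁴ s⁻¹
Geostrophic balance rearranged: |∂P/∂n| = f ρ V_g
|∂P/∂n| = 1.29×10⁻⁴ × 0.978 × 12.0 = 1.51×10⁻³ Pa/m
Isobar spacing: Δn = ΔP/|∂P/∂n| = 500 Pa / 1.51×10⁻³ Pa/m = 330946 m ≈ 330 km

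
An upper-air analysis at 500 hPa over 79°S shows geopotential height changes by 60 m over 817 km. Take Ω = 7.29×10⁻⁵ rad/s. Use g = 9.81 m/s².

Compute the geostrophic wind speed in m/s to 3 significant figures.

Coriolis parameter at 79°S:
f = 2Ω sin φ = 2 × 7.29×10⁻⁵ × sin 79° = 1.43×10⁻⁴ s⁻¹
Height gradient: |∂Z/∂n| = 60 m / 817000 m = 7.34×10⁻⁵
On a pressure surface, geostrophic balance gives V_g = (g/f)|∂Z/∂n|:
V_g = 9.81 × 7.34×10⁻⁵ / 1.43×10⁻⁴ = 5.03 m/s

5.03 m/s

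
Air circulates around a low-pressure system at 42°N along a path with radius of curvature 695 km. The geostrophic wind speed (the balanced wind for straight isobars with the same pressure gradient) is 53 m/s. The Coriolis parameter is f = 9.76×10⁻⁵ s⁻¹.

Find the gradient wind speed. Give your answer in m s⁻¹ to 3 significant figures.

35.0 m s⁻¹

Around a low, centrifugal force acts outward with Coriolis, so pressure-gradient force balances both:
(1/ρ)|∂P/∂n| = fV + V²/R  →  V² + fR·V − fR·V_g = 0
With fR = 9.76×10⁻⁵ × 695×10³ m = 67.8 m/s:
V = [−fR + √((fR)² + 4 fR V_g)]/2 = [−67.8 + √(67.8² + 4×67.8×53)]/2 = 35 m/s
Subgeostrophic (V < V_g = 53 m/s), as expected around a low.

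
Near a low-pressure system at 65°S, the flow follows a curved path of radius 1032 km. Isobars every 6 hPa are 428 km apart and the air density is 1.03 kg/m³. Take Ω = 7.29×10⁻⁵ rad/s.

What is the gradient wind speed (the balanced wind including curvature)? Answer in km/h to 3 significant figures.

Coriolis parameter at 65°S:
f = 2Ω sin φ = 2 × 7.29×10⁻⁵ × sin 65° = 1.32×10⁻⁴ s⁻¹
Pressure gradient: |∂P/∂n| = 600 Pa / 428000 m = 1.40×10⁻³ Pa/m
Geostrophic speed: V_g = |∂P/∂n|/(fρ) = 1.40×10⁻³/(1.32×10⁻⁴ × 1.03) = 10.3 m/s
Around a low, centrifugal force acts outward with Coriolis, so pressure-gradient force balances both:
(1/ρ)|∂P/∂n| = fV + V²/R  →  V² + fR·V − fR·V_g = 0
With fR = 1.32×10⁻⁴ × 1032×10³ m = 136 m/s:
V = [−fR + √((fR)² + 4 fR V_g)]/2 = [−136 + √(136² + 4×136×10.3)]/2 = 9.62 m/s
Subgeostrophic (V < V_g = 10.3 m/s), as expected around a low.
Converting: 9.62 m/s × 3.6 = 34.6 km/h

34.6 km/h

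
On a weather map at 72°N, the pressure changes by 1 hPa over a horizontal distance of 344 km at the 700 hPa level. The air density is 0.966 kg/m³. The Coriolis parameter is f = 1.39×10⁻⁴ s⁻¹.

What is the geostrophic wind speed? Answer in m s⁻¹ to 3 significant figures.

Pressure gradient: |∂P/∂n| = 100 Pa / 344000 m = 2.91×10⁻⁴ Pa/m
Geostrophic balance (pressure-gradient force = Coriolis force):
V_g = (1/(fρ)) |∂P/∂n| = 2.91×10⁻⁴ / (1.39×10⁻⁴ × 0.966) = 2.16 m/s

2.16 m s⁻¹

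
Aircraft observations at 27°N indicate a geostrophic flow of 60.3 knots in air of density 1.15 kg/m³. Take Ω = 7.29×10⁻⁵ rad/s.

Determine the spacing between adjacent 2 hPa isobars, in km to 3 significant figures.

Coriolis parameter at 27°N:
f = 2Ω sin φ = 2 × 7.29×10⁻⁵ × sin 27° = 6.62×10⁻⁵ s⁻¹
Wind speed in SI: 60.3 knots = 31.0 m/s
Geostrophic balance rearranged: |∂P/∂n| = f ρ V_g
|∂P/∂n| = 6.62×10⁻⁵ × 1.15 × 31.0 = 2.36×10⁻³ Pa/m
Isobar spacing: Δn = ΔP/|∂P/∂n| = 200 Pa / 2.36×10⁻³ Pa/m = 84698 m ≈ 84.7 km

84.7 km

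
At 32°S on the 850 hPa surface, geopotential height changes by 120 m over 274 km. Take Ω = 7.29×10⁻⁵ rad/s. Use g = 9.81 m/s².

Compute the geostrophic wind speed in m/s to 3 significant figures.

55.6 m/s

Coriolis parameter at 32°S:
f = 2Ω sin φ = 2 × 7.29×10⁻⁵ × sin 32° = 7.73×10⁻⁵ s⁻¹
Height gradient: |∂Z/∂n| = 120 m / 274000 m = 4.38×10⁻⁴
On a pressure surface, geostrophic balance gives V_g = (g/f)|∂Z/∂n|:
V_g = 9.81 × 4.38×10⁻⁴ / 7.73×10⁻⁵ = 55.6 m/s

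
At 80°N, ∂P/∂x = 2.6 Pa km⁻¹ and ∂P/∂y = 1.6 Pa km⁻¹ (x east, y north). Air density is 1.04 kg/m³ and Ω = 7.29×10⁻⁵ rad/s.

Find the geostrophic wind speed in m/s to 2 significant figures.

20 m/s

Coriolis parameter at 80°N:
f = 2Ω sin φ = 2 × 7.29×10⁻⁵ × sin 80° = 1.44×10⁻⁴ s⁻¹
Component geostrophic relations (x east, y north):
u_g = −(1/(fρ)) ∂P/∂y,  v_g = (1/(fρ)) ∂P/∂x
u_g = −(1.6×10⁻³)/(1.44×10⁻⁴ × 1.04) = −10.7 m/s;  v_g = (2.6×10⁻³)/(1.44×10⁻⁴ × 1.04) = 17.4 m/s
|V_g| = √(u_g² + v_g²) = 20.4 m/s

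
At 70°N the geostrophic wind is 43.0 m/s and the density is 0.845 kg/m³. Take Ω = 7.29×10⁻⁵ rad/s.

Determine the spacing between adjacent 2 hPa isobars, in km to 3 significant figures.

Coriolis parameter at 70°N:
f = 2Ω sin φ = 2 × 7.29×10⁻⁵ × sin 70° = 1.37×10⁻⁴ s⁻¹
Geostrophic balance rearranged: |∂P/∂n| = f ρ V_g
|∂P/∂n| = 1.37×10⁻⁴ × 0.845 × 43.0 = 4.98×10⁻³ Pa/m
Isobar spacing: Δn = ΔP/|∂P/∂n| = 200 Pa / 4.98×10⁻³ Pa/m = 40176 m ≈ 40.2 km

40.2 km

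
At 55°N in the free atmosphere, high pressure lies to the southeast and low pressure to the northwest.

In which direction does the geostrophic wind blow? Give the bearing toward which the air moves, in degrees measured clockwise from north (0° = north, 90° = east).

The pressure-gradient force points toward the northwest (bearing 315°).
Geostrophic balance: in the Northern Hemisphere the Coriolis force deflects motion to the right, so the geostrophic wind blows 90° to the right of the pressure-gradient force (low pressure on the left).
Rotating 315° by 90° clockwise gives 045° — the wind blows toward the northeast.

045°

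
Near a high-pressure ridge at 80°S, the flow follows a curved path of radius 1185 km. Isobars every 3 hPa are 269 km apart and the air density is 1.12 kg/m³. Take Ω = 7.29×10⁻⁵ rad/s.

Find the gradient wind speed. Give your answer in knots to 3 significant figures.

14.1 knots

Coriolis parameter at 80°S:
f = 2Ω sin φ = 2 × 7.29×10⁻⁵ × sin 80° = 1.44×10⁻⁴ s⁻¹
Pressure gradient: |∂P/∂n| = 300 Pa / 269000 m = 1.12×10⁻³ Pa/m
Geostrophic speed: V_g = |∂P/∂n|/(fρ) = 1.12×10⁻³/(1.44×10⁻⁴ × 1.12) = 6.93 m/s
Around a high, pressure-gradient force acts outward with centrifugal, so Coriolis balances both:
fV = (1/ρ)|∂P/∂n| + V²/R  →  V² − fR·V + fR·V_g = 0
With fR = 1.44×10⁻⁴ × 1185×10³ m = 170 m/s:
V = [fR − √((fR)² − 4 fR V_g)]/2 = [170 − √(170² − 4×170×6.93)]/2 = 7.24 m/s
Supergeostrophic (V > V_g = 6.93 m/s), as expected around a high.
Converting: 7.24 m/s × 1.944 = 14.1 knots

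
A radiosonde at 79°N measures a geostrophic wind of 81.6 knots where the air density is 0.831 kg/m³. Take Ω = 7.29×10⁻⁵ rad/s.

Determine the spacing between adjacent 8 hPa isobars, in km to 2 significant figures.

160 km

Coriolis parameter at 79°N:
f = 2Ω sin φ = 2 × 7.29×10⁻⁵ × sin 79° = 1.43×10⁻⁴ s⁻¹
Wind speed in SI: 81.6 knots = 42.0 m/s
Geostrophic balance rearranged: |∂P/∂n| = f ρ V_g
|∂P/∂n| = 1.43×10⁻⁴ × 0.831 × 42.0 = 4.99×10⁻³ Pa/m
Isobar spacing: Δn = ΔP/|∂P/∂n| = 800 Pa / 4.99×10⁻³ Pa/m = 160235 m ≈ 160 km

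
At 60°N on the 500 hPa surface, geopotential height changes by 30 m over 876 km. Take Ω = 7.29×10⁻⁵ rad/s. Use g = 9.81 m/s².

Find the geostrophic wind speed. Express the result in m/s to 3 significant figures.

2.66 m/s

Coriolis parameter at 60°N:
f = 2Ω sin φ = 2 × 7.29×10⁻⁵ × sin 60° = 1.26×10⁻⁴ s⁻¹
Height gradient: |∂Z/∂n| = 30 m / 876000 m = 3.42×10⁻⁵
On a pressure surface, geostrophic balance gives V_g = (g/f)|∂Z/∂n|:
V_g = 9.81 × 3.42×10⁻⁵ / 1.26×10⁻⁴ = 2.66 m/s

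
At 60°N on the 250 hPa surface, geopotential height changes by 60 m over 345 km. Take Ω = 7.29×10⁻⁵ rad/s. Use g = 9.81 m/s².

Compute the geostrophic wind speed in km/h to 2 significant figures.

49 km/h

Coriolis parameter at 60°N:
f = 2Ω sin φ = 2 × 7.29×10⁻⁵ × sin 60° = 1.26×10⁻⁴ s⁻¹
Height gradient: |∂Z/∂n| = 60 m / 345000 m = 1.74×10⁻⁴
On a pressure surface, geostrophic balance gives V_g = (g/f)|∂Z/∂n|:
V_g = 9.81 × 1.74×10⁻⁴ / 1.26×10⁻⁴ = 13.5 m/s
Converting: 13.5 m/s × 3.6 = 49 km/h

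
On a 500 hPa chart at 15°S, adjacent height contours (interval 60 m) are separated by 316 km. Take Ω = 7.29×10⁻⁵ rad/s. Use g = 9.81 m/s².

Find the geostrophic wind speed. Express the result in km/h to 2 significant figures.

180 km/h

Coriolis parameter at 15°S:
f = 2Ω sin φ = 2 × 7.29×10⁻⁵ × sin 15° = 3.77×10⁻⁵ s⁻¹
Height gradient: |∂Z/∂n| = 60 m / 316000 m = 1.90×10⁻⁴
On a pressure surface, geostrophic balance gives V_g = (g/f)|∂Z/∂n|:
V_g = 9.81 × 1.90×10⁻⁴ / 3.77×10⁻⁵ = 49.4 m/s
Converting: 49.4 m/s × 3.6 = 180 km/h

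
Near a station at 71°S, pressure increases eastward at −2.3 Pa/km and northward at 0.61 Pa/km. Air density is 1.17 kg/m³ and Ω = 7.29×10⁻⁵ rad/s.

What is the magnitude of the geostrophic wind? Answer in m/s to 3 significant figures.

14.8 m/s

Coriolis parameter at 71°S:
f = 2Ω sin φ = 2 × 7.29×10⁻⁵ × sin 71° = 1.38×10⁻⁴ s⁻¹
In the Southern Hemisphere f is negative: f = −1.38×10⁻⁴ s⁻¹.
Component geostrophic relations (x east, y north):
u_g = −(1/(fρ)) ∂P/∂y,  v_g = (1/(fρ)) ∂P/∂x
u_g = −(0.61×10⁻³)/(−1.38×10⁻⁴ × 1.17) = 3.78 m/s;  v_g = (−2.3×10⁻³)/(−1.38×10⁻⁴ × 1.17) = 14.3 m/s
|V_g| = √(u_g² + v_g²) = 14.8 m/s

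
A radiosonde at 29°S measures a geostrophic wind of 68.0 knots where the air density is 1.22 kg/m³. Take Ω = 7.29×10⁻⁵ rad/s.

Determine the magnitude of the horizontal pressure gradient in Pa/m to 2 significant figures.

Coriolis parameter at 29°S:
f = 2Ω sin φ = 2 × 7.29×10⁻⁵ × sin 29° = 7.07×10⁻⁵ s⁻¹
Wind speed in SI: 68.0 knots = 35.0 m/s
Geostrophic balance rearranged: |∂P/∂n| = f ρ V_g
|∂P/∂n| = 7.07×10⁻⁵ × 1.22 × 35.0 = 3.02×10⁻³ Pa/m

3.0×10⁻³ Pa/m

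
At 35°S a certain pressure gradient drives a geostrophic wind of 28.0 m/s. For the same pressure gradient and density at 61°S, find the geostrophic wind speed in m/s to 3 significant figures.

With the same pressure gradient and density, V_g ∝ 1/f ∝ 1/sin φ.
V₂ = V₁ · sin φ₁ / sin φ₂ = 28.0 × sin 35° / sin 61°
V₂ = 28.0 × 0.5736/0.8746 = 18.4 m/s

18.4 m/s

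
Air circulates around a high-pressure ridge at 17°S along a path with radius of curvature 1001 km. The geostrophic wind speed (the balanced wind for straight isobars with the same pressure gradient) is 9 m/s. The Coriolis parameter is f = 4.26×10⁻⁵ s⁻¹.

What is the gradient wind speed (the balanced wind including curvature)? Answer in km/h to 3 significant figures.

Around a high, pressure-gradient force acts outward with centrifugal, so Coriolis balances both:
fV = (1/ρ)|∂P/∂n| + V²/R  →  V² − fR·V + fR·V_g = 0
With fR = 4.26×10⁻⁵ × 1001×10³ m = 42.6 m/s:
V = [fR − √((fR)² − 4 fR V_g)]/2 = [42.6 − √(42.6² − 4×42.6×9)]/2 = 12.9 m/s
Supergeostrophic (V > V_g = 9 m/s), as expected around a high.
Converting: 12.9 m/s × 3.6 = 46.5 km/h

46.5 km/h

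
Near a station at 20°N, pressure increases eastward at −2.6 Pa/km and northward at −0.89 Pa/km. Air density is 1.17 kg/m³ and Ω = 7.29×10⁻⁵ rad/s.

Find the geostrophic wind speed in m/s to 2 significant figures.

47 m/s

Coriolis parameter at 20°N:
f = 2Ω sin φ = 2 × 7.29×10⁻⁵ × sin 20° = 4.99×10⁻⁵ s⁻¹
Component geostrophic relations (x east, y north):
u_g = −(1/(fρ)) ∂P/∂y,  v_g = (1/(fρ)) ∂P/∂x
u_g = −(−0.89×10⁻³)/(4.99×10⁻⁵ × 1.17) = 15.3 m/s;  v_g = (−2.6×10⁻³)/(4.99×10⁻⁵ × 1.17) = −44.6 m/s
|V_g| = √(u_g² + v_g²) = 47.1 m/s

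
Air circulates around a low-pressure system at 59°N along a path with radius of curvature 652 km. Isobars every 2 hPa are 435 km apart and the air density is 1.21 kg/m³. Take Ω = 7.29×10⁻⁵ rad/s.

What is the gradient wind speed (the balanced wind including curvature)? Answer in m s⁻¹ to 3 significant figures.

Coriolis parameter at 59°N:
f = 2Ω sin φ = 2 × 7.29×10⁻⁵ × sin 59° = 1.25×10⁻⁴ s⁻¹
Pressure gradient: |∂P/∂n| = 200 Pa / 435000 m = 4.60×10⁻⁴ Pa/m
Geostrophic speed: V_g = |∂P/∂n|/(fρ) = 4.60×10⁻⁴/(1.25×10⁻⁴ × 1.21) = 3.04 m/s
Around a low, centrifugal force acts outward with Coriolis, so pressure-gradient force balances both:
(1/ρ)|∂P/∂n| = fV + V²/R  →  V² + fR·V − fR·V_g = 0
With fR = 1.25×10⁻⁴ × 652×10³ m = 81.5 m/s:
V = [−fR + √((fR)² + 4 fR V_g)]/2 = [−81.5 + √(81.5² + 4×81.5×3.04)]/2 = 2.93 m/s
Subgeostrophic (V < V_g = 3.04 m/s), as expected around a low.

2.93 m s⁻¹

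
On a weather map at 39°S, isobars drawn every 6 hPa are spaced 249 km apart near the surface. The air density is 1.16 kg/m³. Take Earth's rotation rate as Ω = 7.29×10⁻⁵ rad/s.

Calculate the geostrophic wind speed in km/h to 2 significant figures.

82 km/h

Coriolis parameter at 39°S:
f = 2Ω sin φ = 2 × 7.29×10⁻⁵ × sin 39° = 9.18×10⁻⁵ s⁻¹
Pressure gradient: |∂P/∂n| = 600 Pa / 249000 m = 2.41×10⁻³ Pa/m
Geostrophic balance (pressure-gradient force = Coriolis force):
V_g = (1/(fρ)) |∂P/∂n| = 2.41×10⁻³ / (9.18×10⁻⁵ × 1.16) = 22.6 m/s
Converting: 22.6 m/s × 3.6 = 82 km/h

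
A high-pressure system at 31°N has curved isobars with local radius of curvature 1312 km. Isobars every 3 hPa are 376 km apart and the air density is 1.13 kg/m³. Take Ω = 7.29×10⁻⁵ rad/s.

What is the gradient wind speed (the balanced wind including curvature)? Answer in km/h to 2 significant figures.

Coriolis parameter at 31°N:
f = 2Ω sin φ = 2 × 7.29×10⁻⁵ × sin 31° = 7.51×10⁻⁵ s⁻¹
Pressure gradient: |∂P/∂n| = 300 Pa / 376000 m = 7.98×10⁻⁴ Pa/m
Geostrophic speed: V_g = |∂P/∂n|/(fρ) = 7.98×10⁻⁴/(7.51×10⁻⁵ × 1.13) = 9.40 m/s
Around a high, pressure-gradient force acts outward with centrifugal, so Coriolis balances both:
fV = (1/ρ)|∂P/∂n| + V²/R  →  V² − fR·V + fR·V_g = 0
With fR = 7.51×10⁻⁵ × 1312×10³ m = 98.5 m/s:
V = [fR − √((fR)² − 4 fR V_g)]/2 = [98.5 − √(98.5² − 4×98.5×9.4)]/2 = 10.5 m/s
Supergeostrophic (V > V_g = 9.4 m/s), as expected around a high.
Converting: 10.5 m/s × 3.6 = 38 km/h

38 km/h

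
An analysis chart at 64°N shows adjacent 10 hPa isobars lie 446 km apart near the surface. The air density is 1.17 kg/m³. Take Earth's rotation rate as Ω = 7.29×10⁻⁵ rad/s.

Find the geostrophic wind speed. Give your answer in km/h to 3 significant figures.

52.6 km/h

Coriolis parameter at 64°N:
f = 2Ω sin φ = 2 × 7.29×10⁻⁵ × sin 64° = 1.31×10⁻⁴ s⁻¹
Pressure gradient: |∂P/∂n| = 1000 Pa / 446000 m = 2.24×10⁻³ Pa/m
Geostrophic balance (pressure-gradient force = Coriolis force):
V_g = (1/(fρ)) |∂P/∂n| = 2.24×10⁻³ / (1.31×10⁻⁴ × 1.17) = 14.6 m/s
Converting: 14.6 m/s × 3.6 = 52.6 km/h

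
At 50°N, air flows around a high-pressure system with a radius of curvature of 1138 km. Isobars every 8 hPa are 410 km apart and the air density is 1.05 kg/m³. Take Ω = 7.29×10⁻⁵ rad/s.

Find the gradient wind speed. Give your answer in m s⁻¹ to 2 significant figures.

Coriolis parameter at 50°N:
f = 2Ω sin φ = 2 × 7.29×10⁻⁵ × sin 50° = 1.12×10⁻⁴ s⁻¹
Pressure gradient: |∂P/∂n| = 800 Pa / 410000 m = 1.95×10⁻³ Pa/m
Geostrophic speed: V_g = |∂P/∂n|/(fρ) = 1.95×10⁻³/(1.12×10⁻⁴ × 1.05) = 16.6 m/s
Around a high, pressure-gradient force acts outward with centrifugal, so Coriolis balances both:
fV = (1/ρ)|∂P/∂n| + V²/R  →  V² − fR·V + fR·V_g = 0
With fR = 1.12×10⁻⁴ × 1138×10³ m = 127 m/s:
V = [fR − √((fR)² − 4 fR V_g)]/2 = [127 − √(127² − 4×127×16.6)]/2 = 19.7 m/s
Supergeostrophic (V > V_g = 16.6 m/s), as expected around a high.

20 m s⁻¹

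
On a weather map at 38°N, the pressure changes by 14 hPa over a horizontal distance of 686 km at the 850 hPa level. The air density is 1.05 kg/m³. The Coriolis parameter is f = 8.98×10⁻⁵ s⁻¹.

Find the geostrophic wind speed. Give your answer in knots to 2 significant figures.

42 knots

Pressure gradient: |∂P/∂n| = 1400 Pa / 686000 m = 2.04×10⁻³ Pa/m
Geostrophic balance (pressure-gradient force = Coriolis force):
V_g = (1/(fρ)) |∂P/∂n| = 2.04×10⁻³ / (8.98×10⁻⁵ × 1.05) = 21.6 m/s
Converting: 21.6 m/s × 1.944 = 42 knots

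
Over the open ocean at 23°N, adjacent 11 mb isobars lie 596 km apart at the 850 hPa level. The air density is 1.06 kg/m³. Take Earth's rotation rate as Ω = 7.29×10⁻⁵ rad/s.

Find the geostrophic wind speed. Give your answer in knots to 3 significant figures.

59.4 knots

Coriolis parameter at 23°N:
f = 2Ω sin φ = 2 × 7.29×10⁻⁵ × sin 23° = 5.70×10⁻⁵ s⁻¹
Pressure gradient: |∂P/∂n| = 1100 Pa / 596000 m = 1.85×10⁻³ Pa/m
Geostrophic balance (pressure-gradient force = Coriolis force):
V_g = (1/(fρ)) |∂P/∂n| = 1.85×10⁻³ / (5.70×10⁻⁵ × 1.06) = 30.6 m/s
Converting: 30.6 m/s × 1.944 = 59.4 knots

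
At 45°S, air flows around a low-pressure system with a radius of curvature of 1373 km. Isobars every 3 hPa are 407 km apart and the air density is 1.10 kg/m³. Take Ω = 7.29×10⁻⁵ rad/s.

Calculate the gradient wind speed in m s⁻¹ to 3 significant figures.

6.23 m s⁻¹

Coriolis parameter at 45°S:
f = 2Ω sin φ = 2 × 7.29×10⁻⁵ × sin 45° = 1.03×10⁻⁴ s⁻¹
Pressure gradient: |∂P/∂n| = 300 Pa / 407000 m = 7.37×10⁻⁴ Pa/m
Geostrophic speed: V_g = |∂P/∂n|/(fρ) = 7.37×10⁻⁴/(1.03×10⁻⁴ × 1.10) = 6.50 m/s
Around a low, centrifugal force acts outward with Coriolis, so pressure-gradient force balances both:
(1/ρ)|∂P/∂n| = fV + V²/R  →  V² + fR·V − fR·V_g = 0
With fR = 1.03×10⁻⁴ × 1373×10³ m = 142 m/s:
V = [−fR + √((fR)² + 4 fR V_g)]/2 = [−142 + √(142² + 4×142×6.5)]/2 = 6.23 m/s
Subgeostrophic (V < V_g = 6.5 m/s), as expected around a low.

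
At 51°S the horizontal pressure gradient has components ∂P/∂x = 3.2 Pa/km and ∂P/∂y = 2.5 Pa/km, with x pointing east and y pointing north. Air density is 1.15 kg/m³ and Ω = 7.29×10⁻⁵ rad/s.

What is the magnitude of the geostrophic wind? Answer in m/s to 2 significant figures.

31 m/s

Coriolis parameter at 51°S:
f = 2Ω sin φ = 2 × 7.29×10⁻⁵ × sin 51° = 1.13×10⁻⁴ s⁻¹
In the Southern Hemisphere f is negative: f = −1.13×10⁻⁴ s⁻¹.
Component geostrophic relations (x east, y north):
u_g = −(1/(fρ)) ∂P/∂y,  v_g = (1/(fρ)) ∂P/∂x
u_g = −(2.5×10⁻³)/(−1.13×10⁻⁴ × 1.15) = 19.2 m/s;  v_g = (3.2×10⁻³)/(−1.13×10⁻⁴ × 1.15) = −24.6 m/s
|V_g| = √(u_g² + v_g²) = 31.2 m/s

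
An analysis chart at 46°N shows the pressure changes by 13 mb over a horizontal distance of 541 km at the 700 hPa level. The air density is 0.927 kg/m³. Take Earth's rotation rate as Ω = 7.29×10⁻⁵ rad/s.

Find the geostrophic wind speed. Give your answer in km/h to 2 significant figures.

89 km/h

Coriolis parameter at 46°N:
f = 2Ω sin φ = 2 × 7.29×10⁻⁵ × sin 46° = 1.05×10⁻⁴ s⁻¹
Pressure gradient: |∂P/∂n| = 1300 Pa / 541000 m = 2.40×10⁻³ Pa/m
Geostrophic balance (pressure-gradient force = Coriolis force):
V_g = (1/(fρ)) |∂P/∂n| = 2.40×10⁻³ / (1.05×10⁻⁴ × 0.927) = 24.7 m/s
Converting: 24.7 m/s × 3.6 = 89 km/h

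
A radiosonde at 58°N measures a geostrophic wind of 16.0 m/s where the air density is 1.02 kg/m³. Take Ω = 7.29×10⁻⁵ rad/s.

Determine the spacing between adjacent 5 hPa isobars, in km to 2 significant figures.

Coriolis parameter at 58°N:
f = 2Ω sin φ = 2 × 7.29×10⁻⁵ × sin 58° = 1.24×10⁻⁴ s⁻¹
Geostrophic balance rearranged: |∂P/∂n| = f ρ V_g
|∂P/∂n| = 1.24×10⁻⁴ × 1.02 × 16.0 = 2.02×10⁻³ Pa/m
Isobar spacing: Δn = ΔP/|∂P/∂n| = 500 Pa / 2.02×10⁻³ Pa/m = 247783 m ≈ 250 km

250 km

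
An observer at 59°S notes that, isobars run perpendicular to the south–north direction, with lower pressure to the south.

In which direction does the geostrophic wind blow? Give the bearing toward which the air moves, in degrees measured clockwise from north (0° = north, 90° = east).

The pressure-gradient force points toward the south (bearing 180°).
Geostrophic balance: in the Southern Hemisphere the Coriolis force deflects motion to the left, so the geostrophic wind blows 90° to the left of the pressure-gradient force (low pressure on the right).
Rotating 180° by 90° counterclockwise gives 090° — the wind blows toward the east.

090°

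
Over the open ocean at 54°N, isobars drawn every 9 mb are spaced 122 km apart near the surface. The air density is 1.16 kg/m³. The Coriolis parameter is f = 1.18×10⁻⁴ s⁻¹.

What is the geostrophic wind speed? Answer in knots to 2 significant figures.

Pressure gradient: |∂P/∂n| = 900 Pa / 122000 m = 7.38×10⁻³ Pa/m
Geostrophic balance (pressure-gradient force = Coriolis force):
V_g = (1/(fρ)) |∂P/∂n| = 7.38×10⁻³ / (1.18×10⁻⁴ × 1.16) = 53.9 m/s
Converting: 53.9 m/s × 1.944 = 100 knots

100 knots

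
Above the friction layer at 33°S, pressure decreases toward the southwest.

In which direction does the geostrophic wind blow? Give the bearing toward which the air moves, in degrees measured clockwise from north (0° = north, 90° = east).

135°

The pressure-gradient force points toward the southwest (bearing 225°).
Geostrophic balance: in the Southern Hemisphere the Coriolis force deflects motion to the left, so the geostrophic wind blows 90° to the left of the pressure-gradient force (low pressure on the right).
Rotating 225° by 90° counterclockwise gives 135° — the wind blows toward the southeast.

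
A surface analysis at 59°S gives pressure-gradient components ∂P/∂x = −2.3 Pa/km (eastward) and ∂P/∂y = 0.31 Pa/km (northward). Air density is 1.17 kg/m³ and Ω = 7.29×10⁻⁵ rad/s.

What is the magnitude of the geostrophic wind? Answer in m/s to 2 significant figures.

16 m/s

Coriolis parameter at 59°S:
f = 2Ω sin φ = 2 × 7.29×10⁻⁵ × sin 59° = 1.25×10⁻⁴ s⁻¹
In the Southern Hemisphere f is negative: f = −1.25×10⁻⁴ s⁻¹.
Component geostrophic relations (x east, y north):
u_g = −(1/(fρ)) ∂P/∂y,  v_g = (1/(fρ)) ∂P/∂x
u_g = −(0.31×10⁻³)/(−1.25×10⁻⁴ × 1.17) = 2.12 m/s;  v_g = (−2.3×10⁻³)/(−1.25×10⁻⁴ × 1.17) = 15.7 m/s
|V_g| = √(u_g² + v_g²) = 15.9 m/s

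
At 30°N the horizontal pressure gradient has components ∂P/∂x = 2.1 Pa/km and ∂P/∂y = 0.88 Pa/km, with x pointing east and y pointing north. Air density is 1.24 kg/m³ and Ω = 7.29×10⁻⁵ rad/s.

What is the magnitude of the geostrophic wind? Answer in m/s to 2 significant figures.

Coriolis parameter at 30°N:
f = 2Ω sin φ = 2 × 7.29×10⁻⁵ × sin 30° = 7.29×10⁻⁵ s⁻¹
Component geostrophic relations (x east, y north):
u_g = −(1/(fρ)) ∂P/∂y,  v_g = (1/(fρ)) ∂P/∂x
u_g = −(0.88×10⁻³)/(7.29×10⁻⁵ × 1.24) = −9.73 m/s;  v_g = (2.1×10⁻³)/(7.29×10⁻⁵ × 1.24) = 23.2 m/s
|V_g| = √(u_g² + v_g²) = 25.2 m/s

25 m/s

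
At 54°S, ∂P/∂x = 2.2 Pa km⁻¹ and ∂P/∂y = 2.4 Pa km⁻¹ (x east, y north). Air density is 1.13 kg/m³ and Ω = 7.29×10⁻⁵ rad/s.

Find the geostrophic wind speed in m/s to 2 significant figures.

24 m/s

Coriolis parameter at 54°S:
f = 2Ω sin φ = 2 × 7.29×10⁻⁵ × sin 54° = 1.18×10⁻⁴ s⁻¹
In the Southern Hemisphere f is negative: f = −1.18×10⁻⁴ s⁻¹.
Component geostrophic relations (x east, y north):
u_g = −(1/(fρ)) ∂P/∂y,  v_g = (1/(fρ)) ∂P/∂x
u_g = −(2.4×10⁻³)/(−1.18×10⁻⁴ × 1.13) = 18.0 m/s;  v_g = (2.2×10⁻³)/(−1.18×10⁻⁴ × 1.13) = −16.5 m/s
|V_g| = √(u_g² + v_g²) = 24.4 m/s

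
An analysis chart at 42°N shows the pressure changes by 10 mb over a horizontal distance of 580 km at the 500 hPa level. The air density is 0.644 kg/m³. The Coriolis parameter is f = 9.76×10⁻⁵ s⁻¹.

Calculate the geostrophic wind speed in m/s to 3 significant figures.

Pressure gradient: |∂P/∂n| = 1000 Pa / 580000 m = 1.72×10⁻³ Pa/m
Geostrophic balance (pressure-gradient force = Coriolis force):
V_g = (1/(fρ)) |∂P/∂n| = 1.72×10⁻³ / (9.76×10⁻⁵ × 0.644) = 27.4 m/s

27.4 m/s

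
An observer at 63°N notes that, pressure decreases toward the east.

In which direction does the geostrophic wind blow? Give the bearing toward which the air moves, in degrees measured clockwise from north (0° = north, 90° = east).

180°

The pressure-gradient force points toward the east (bearing 090°).
Geostrophic balance: in the Northern Hemisphere the Coriolis force deflects motion to the right, so the geostrophic wind blows 90° to the right of the pressure-gradient force (low pressure on the left).
Rotating 090° by 90° clockwise gives 180° — the wind blows toward the south.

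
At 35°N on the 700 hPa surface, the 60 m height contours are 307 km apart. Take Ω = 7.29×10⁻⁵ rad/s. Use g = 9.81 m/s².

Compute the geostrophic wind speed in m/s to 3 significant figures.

Coriolis parameter at 35°N:
f = 2Ω sin φ = 2 × 7.29×10⁻⁵ × sin 35° = 8.36×10⁻⁵ s⁻¹
Height gradient: |∂Z/∂n| = 60 m / 307000 m = 1.95×10⁻⁴
On a pressure surface, geostrophic balance gives V_g = (g/f)|∂Z/∂n|:
V_g = 9.81 × 1.95×10⁻⁴ / 8.36×10⁻⁵ = 22.9 m/s

22.9 m/s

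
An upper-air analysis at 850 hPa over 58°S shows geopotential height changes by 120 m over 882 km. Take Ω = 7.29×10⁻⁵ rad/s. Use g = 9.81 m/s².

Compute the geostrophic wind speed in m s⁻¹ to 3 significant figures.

10.8 m s⁻¹

Coriolis parameter at 58°S:
f = 2Ω sin φ = 2 × 7.29×10⁻⁵ × sin 58° = 1.24×10⁻⁴ s⁻¹
Height gradient: |∂Z/∂n| = 120 m / 882000 m = 1.36×10⁻⁴
On a pressure surface, geostrophic balance gives V_g = (g/f)|∂Z/∂n|:
V_g = 9.81 × 1.36×10⁻⁴ / 1.24×10⁻⁴ = 10.8 m/s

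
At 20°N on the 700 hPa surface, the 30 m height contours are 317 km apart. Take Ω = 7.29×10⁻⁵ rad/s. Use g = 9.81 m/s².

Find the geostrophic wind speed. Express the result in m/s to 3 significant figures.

Coriolis parameter at 20°N:
f = 2Ω sin φ = 2 × 7.29×10⁻⁵ × sin 20° = 4.99×10⁻⁵ s⁻¹
Height gradient: |∂Z/∂n| = 30 m / 317000 m = 9.46×10⁻⁵
On a pressure surface, geostrophic balance gives V_g = (g/f)|∂Z/∂n|:
V_g = 9.81 × 9.46×10⁻⁵ / 4.99×10⁻⁵ = 18.6 m/s

18.6 m/s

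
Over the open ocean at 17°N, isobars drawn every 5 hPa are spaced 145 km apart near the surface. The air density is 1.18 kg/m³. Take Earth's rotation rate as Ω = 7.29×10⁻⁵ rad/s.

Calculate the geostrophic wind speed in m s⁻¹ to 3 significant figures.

Coriolis parameter at 17°N:
f = 2Ω sin φ = 2 × 7.29×10⁻⁵ × sin 17° = 4.26×10⁻⁵ s⁻¹
Pressure gradient: |∂P/∂n| = 500 Pa / 145000 m = 3.45×10⁻³ Pa/m
Geostrophic balance (pressure-gradient force = Coriolis force):
V_g = (1/(fρ)) |∂P/∂n| = 3.45×10⁻³ / (4.26×10⁻⁵ × 1.18) = 68.6 m/s

68.6 m s⁻¹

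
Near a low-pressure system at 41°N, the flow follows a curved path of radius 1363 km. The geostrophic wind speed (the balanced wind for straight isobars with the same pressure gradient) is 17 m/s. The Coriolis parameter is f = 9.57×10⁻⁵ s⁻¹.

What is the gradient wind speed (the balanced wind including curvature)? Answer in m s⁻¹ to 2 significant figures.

15 m s⁻¹

Around a low, centrifugal force acts outward with Coriolis, so pressure-gradient force balances both:
(1/ρ)|∂P/∂n| = fV + V²/R  →  V² + fR·V − fR·V_g = 0
With fR = 9.57×10⁻⁵ × 1363×10³ m = 130 m/s:
V = [−fR + √((fR)² + 4 fR V_g)]/2 = [−130 + √(130² + 4×130×17)]/2 = 15.2 m/s
Subgeostrophic (V < V_g = 17 m/s), as expected around a low.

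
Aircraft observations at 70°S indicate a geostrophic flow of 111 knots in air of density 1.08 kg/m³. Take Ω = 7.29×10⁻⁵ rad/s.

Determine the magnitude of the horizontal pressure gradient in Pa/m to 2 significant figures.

Coriolis parameter at 70°S:
f = 2Ω sin φ = 2 × 7.29×10⁻⁵ × sin 70° = 1.37×10⁻⁴ s⁻¹
Wind speed in SI: 111 knots = 57.1 m/s
Geostrophic balance rearranged: |∂P/∂n| = f ρ V_g
|∂P/∂n| = 1.37×10⁻⁴ × 1.08 × 57.1 = 8.45×10⁻³ Pa/m

8.4×10⁻³ Pa/m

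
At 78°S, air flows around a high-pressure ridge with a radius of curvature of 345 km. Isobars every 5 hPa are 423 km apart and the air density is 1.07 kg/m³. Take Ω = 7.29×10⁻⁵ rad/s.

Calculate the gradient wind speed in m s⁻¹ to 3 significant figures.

Coriolis parameter at 78°S:
f = 2Ω sin φ = 2 × 7.29×10⁻⁵ × sin 78° = 1.43×10⁻⁴ s⁻¹
Pressure gradient: |∂P/∂n| = 500 Pa / 423000 m = 1.18×10⁻³ Pa/m
Geostrophic speed: V_g = |∂P/∂n|/(fρ) = 1.18×10⁻³/(1.43×10⁻⁴ × 1.07) = 7.75 m/s
Around a high, pressure-gradient force acts outward with centrifugal, so Coriolis balances both:
fV = (1/ρ)|∂P/∂n| + V²/R  →  V² − fR·V + fR·V_g = 0
With fR = 1.43×10⁻⁴ × 345×10³ m = 49.2 m/s:
V = [fR − √((fR)² − 4 fR V_g)]/2 = [49.2 − √(49.2² − 4×49.2×7.75)]/2 = 9.63 m/s
Supergeostrophic (V > V_g = 7.75 m/s), as expected around a high.

9.63 m s⁻¹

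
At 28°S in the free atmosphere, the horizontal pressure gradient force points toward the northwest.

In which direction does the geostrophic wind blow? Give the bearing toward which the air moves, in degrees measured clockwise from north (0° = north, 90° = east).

225°

The pressure-gradient force points toward the northwest (bearing 315°).
Geostrophic balance: in the Southern Hemisphere the Coriolis force deflects motion to the left, so the geostrophic wind blows 90° to the left of the pressure-gradient force (low pressure on the right).
Rotating 315° by 90° counterclockwise gives 225° — the wind blows toward the southwest.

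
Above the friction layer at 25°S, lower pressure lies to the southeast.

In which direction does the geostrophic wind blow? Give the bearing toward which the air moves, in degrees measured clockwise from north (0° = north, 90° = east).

The pressure-gradient force points toward the southeast (bearing 135°).
Geostrophic balance: in the Southern Hemisphere the Coriolis force deflects motion to the left, so the geostrophic wind blows 90° to the left of the pressure-gradient force (low pressure on the right).
Rotating 135° by 90° counterclockwise gives 045° — the wind blows toward the northeast.

045°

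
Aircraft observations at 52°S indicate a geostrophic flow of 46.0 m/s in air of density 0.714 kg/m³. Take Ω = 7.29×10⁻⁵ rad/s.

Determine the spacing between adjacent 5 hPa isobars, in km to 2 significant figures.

130 km

Coriolis parameter at 52°S:
f = 2Ω sin φ = 2 × 7.29×10⁻⁵ × sin 52° = 1.15×10⁻⁴ s⁻¹
Geostrophic balance rearranged: |∂P/∂n| = f ρ V_g
|∂P/∂n| = 1.15×10⁻⁴ × 0.714 × 46.0 = 3.77×10⁻³ Pa/m
Isobar spacing: Δn = ΔP/|∂P/∂n| = 500 Pa / 3.77×10⁻³ Pa/m = 132503 m ≈ 130 km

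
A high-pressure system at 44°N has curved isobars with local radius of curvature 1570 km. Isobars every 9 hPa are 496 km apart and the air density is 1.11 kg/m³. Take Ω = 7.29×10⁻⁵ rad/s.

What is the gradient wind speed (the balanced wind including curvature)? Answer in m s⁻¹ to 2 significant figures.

18 m s⁻¹

Coriolis parameter at 44°N:
f = 2Ω sin φ = 2 × 7.29×10⁻⁵ × sin 44° = 1.01×10⁻⁴ s⁻¹
Pressure gradient: |∂P/∂n| = 900 Pa / 496000 m = 1.81×10⁻³ Pa/m
Geostrophic speed: V_g = |∂P/∂n|/(fρ) = 1.81×10⁻³/(1.01×10⁻⁴ × 1.11) = 16.1 m/s
Around a high, pressure-gradient force acts outward with centrifugal, so Coriolis balances both:
fV = (1/ρ)|∂P/∂n| + V²/R  →  V² − fR·V + fR·V_g = 0
With fR = 1.01×10⁻⁴ × 1570×10³ m = 159 m/s:
V = [fR − √((fR)² − 4 fR V_g)]/2 = [159 − √(159² − 4×159×16.1)]/2 = 18.2 m/s
Supergeostrophic (V > V_g = 16.1 m/s), as expected around a high.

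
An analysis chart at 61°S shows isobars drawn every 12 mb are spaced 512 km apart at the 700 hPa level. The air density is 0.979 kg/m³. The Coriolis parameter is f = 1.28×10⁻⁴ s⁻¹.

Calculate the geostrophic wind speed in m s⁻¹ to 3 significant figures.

18.7 m s⁻¹

Pressure gradient: |∂P/∂n| = 1200 Pa / 512000 m = 2.34×10⁻³ Pa/m
Geostrophic balance (pressure-gradient force = Coriolis force):
V_g = (1/(fρ)) |∂P/∂n| = 2.34×10⁻³ / (1.28×10⁻⁴ × 0.979) = 18.7 m/s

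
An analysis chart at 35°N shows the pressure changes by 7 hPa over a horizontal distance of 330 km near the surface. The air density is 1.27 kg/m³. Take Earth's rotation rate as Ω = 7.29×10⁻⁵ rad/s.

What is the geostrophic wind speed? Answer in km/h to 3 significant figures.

71.9 km/h

Coriolis parameter at 35°N:
f = 2Ω sin φ = 2 × 7.29×10⁻⁵ × sin 35° = 8.36×10⁻⁵ s⁻¹
Pressure gradient: |∂P/∂n| = 700 Pa / 330000 m = 2.12×10⁻³ Pa/m
Geostrophic balance (pressure-gradient force = Coriolis force):
V_g = (1/(fρ)) |∂P/∂n| = 2.12×10⁻³ / (8.36×10⁻⁵ × 1.27) = 20.0 m/s
Converting: 20.0 m/s × 3.6 = 71.9 km/h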